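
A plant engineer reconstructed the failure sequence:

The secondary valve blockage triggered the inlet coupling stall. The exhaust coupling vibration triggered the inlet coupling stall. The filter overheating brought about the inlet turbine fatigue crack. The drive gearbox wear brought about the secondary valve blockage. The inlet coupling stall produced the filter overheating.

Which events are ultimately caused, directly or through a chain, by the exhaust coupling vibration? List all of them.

Direct effects: the inlet coupling stall.
2 steps out: the filter overheating.
3 steps out: the inlet turbine fatigue crack.
Not reachable from it: the drive gearbox wear, the secondary valve blockage.

the filter overheating, the inlet coupling stall, the inlet turbine fatigue crack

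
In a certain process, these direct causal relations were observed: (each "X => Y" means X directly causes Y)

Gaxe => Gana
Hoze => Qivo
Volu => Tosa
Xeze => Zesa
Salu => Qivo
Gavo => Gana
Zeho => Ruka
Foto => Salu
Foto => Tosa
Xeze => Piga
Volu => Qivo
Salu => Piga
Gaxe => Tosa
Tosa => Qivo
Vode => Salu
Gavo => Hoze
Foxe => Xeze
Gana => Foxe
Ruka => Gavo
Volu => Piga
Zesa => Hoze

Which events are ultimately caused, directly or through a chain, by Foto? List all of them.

Direct effects: Salu, Tosa.
2 steps out: Piga, Qivo.
Not reachable from it: Zeho, Ruka, Volu, Gavo, Gaxe, Gana, Vode, Foxe, Xeze, Zesa, Hoze.

Piga, Qivo, Salu, Tosa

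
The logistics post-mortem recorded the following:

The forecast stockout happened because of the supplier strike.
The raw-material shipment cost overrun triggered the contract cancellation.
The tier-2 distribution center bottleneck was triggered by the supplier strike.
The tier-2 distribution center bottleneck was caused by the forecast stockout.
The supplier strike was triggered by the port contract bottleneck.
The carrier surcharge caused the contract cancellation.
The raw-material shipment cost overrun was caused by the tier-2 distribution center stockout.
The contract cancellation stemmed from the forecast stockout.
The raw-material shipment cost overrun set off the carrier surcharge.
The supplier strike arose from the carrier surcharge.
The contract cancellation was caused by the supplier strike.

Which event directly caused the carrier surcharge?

Upstream contributors include the tier-2 distribution center stockout, but only the raw-material shipment cost overrun feeds directly into the carrier surcharge.

the raw-material shipment cost overrun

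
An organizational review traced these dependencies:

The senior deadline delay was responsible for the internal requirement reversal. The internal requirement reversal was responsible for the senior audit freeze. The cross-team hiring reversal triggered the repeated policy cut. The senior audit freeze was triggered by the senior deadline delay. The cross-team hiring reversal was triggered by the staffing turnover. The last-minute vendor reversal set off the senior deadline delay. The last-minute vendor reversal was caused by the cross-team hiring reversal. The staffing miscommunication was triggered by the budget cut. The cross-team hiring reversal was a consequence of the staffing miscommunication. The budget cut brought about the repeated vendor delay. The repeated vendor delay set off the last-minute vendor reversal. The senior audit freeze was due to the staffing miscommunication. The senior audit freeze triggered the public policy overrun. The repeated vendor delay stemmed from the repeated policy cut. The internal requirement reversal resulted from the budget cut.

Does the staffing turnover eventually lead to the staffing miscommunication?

The staffing turnover leads to the cross-team hiring reversal, the repeated policy cut, the repeated vendor delay, the last-minute vendor reversal, the senior deadline delay, the internal requirement reversal, the senior audit freeze, the public policy overrun; the staffing miscommunication is not among them.

No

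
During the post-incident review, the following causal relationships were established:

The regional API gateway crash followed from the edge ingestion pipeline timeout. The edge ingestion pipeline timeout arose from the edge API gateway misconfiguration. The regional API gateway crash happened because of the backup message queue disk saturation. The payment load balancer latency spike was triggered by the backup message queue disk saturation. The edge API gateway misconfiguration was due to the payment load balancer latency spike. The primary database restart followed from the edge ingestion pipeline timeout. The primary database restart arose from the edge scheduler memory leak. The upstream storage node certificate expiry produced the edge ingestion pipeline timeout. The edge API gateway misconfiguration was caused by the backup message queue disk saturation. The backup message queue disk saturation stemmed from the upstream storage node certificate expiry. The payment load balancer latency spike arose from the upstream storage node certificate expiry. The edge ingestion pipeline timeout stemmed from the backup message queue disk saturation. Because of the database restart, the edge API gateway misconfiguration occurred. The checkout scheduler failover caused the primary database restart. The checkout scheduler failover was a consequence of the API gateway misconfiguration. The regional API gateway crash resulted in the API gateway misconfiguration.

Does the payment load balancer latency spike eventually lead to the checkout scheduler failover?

Yes

There is a causal chain: the payment load balancer latency spike → the edge API gateway misconfiguration → the edge ingestion pipeline timeout → the regional API gateway crash → the API gateway misconfiguration → the checkout scheduler failover.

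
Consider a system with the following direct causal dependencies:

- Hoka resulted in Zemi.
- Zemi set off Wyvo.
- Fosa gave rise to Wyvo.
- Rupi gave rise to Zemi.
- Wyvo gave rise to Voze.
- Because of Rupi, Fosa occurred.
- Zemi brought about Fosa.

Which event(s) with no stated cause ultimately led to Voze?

Hoka, Rupi

Tracing upstream from Voze: Voze ← Wyvo ← Zemi ← Rupi.
A separate upstream branch: Voze ← Wyvo ← Zemi ← Hoka.
Each of those chain origins has no stated cause.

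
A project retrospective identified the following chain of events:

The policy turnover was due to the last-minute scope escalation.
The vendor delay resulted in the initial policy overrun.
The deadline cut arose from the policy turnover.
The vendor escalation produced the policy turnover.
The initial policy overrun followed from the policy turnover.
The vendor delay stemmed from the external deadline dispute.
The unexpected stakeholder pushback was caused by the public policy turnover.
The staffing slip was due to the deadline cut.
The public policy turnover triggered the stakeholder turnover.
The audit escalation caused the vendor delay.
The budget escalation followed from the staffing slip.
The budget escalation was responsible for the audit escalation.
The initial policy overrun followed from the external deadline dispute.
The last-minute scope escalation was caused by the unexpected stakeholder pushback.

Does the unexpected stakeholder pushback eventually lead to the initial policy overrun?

There is a causal chain: the unexpected stakeholder pushback → the last-minute scope escalation → the policy turnover → the initial policy overrun.

Yes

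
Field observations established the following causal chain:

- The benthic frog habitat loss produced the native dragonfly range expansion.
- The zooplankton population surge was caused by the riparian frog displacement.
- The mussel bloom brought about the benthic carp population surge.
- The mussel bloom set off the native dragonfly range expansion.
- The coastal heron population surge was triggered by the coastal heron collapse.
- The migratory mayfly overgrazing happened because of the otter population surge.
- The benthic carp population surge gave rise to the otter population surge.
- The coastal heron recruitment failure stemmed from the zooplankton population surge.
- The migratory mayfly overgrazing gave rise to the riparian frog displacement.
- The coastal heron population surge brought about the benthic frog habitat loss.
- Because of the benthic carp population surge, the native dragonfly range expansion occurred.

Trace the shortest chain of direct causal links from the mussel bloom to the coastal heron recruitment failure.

the mussel bloom → the benthic carp population surge
the benthic carp population surge → the otter population surge
the otter population surge → the migratory mayfly overgrazing
the migratory mayfly overgrazing → the riparian frog displacement
the riparian frog displacement → the zooplankton population surge
the zooplankton population surge → the coastal heron recruitment failure
Length: 6 steps.

the mussel bloom → the benthic carp population surge → the otter population surge → the migratory mayfly overgrazing → the riparian frog displacement → the zooplankton population surge → the coastal heron recruitment failure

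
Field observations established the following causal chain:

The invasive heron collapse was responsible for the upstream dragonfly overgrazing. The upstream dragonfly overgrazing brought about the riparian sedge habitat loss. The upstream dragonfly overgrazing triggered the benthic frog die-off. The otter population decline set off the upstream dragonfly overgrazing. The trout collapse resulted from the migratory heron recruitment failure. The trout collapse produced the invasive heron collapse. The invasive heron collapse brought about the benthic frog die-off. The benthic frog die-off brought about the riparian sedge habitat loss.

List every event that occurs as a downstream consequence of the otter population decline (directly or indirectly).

Direct effects: the upstream dragonfly overgrazing.
2 steps out: the benthic frog die-off, the riparian sedge habitat loss.
Not reachable from it: the migratory heron recruitment failure, the trout collapse, the invasive heron collapse.

the benthic frog die-off, the riparian sedge habitat loss, the upstream dragonfly overgrazing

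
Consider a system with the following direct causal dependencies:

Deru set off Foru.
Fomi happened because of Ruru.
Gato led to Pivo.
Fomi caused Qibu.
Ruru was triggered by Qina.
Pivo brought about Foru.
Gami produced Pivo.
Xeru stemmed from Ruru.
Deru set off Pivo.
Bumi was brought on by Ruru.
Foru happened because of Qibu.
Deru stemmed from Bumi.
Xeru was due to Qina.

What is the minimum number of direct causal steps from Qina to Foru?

4

Shortest chain: Qina → Ruru → Bumi → Deru → Foru.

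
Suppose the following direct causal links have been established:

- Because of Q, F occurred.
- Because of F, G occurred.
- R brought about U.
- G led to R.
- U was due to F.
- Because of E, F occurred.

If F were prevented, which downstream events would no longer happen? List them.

Downstream of F: G, R, U.

G, R, U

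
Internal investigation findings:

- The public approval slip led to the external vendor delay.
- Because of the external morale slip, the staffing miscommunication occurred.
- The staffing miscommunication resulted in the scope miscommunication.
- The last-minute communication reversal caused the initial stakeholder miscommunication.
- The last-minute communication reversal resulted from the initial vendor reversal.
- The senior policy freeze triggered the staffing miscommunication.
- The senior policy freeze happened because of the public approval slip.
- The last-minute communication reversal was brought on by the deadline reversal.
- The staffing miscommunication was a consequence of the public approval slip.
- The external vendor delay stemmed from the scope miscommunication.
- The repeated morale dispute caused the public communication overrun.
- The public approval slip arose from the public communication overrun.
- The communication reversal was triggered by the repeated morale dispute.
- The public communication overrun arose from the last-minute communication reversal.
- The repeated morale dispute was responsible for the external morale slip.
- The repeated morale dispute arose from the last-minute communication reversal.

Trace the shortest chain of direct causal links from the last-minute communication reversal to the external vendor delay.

the last-minute communication reversal → the public communication overrun → the public approval slip → the external vendor delay

the last-minute communication reversal → the public communication overrun
the public communication overrun → the public approval slip
the public approval slip → the external vendor delay
Length: 3 steps.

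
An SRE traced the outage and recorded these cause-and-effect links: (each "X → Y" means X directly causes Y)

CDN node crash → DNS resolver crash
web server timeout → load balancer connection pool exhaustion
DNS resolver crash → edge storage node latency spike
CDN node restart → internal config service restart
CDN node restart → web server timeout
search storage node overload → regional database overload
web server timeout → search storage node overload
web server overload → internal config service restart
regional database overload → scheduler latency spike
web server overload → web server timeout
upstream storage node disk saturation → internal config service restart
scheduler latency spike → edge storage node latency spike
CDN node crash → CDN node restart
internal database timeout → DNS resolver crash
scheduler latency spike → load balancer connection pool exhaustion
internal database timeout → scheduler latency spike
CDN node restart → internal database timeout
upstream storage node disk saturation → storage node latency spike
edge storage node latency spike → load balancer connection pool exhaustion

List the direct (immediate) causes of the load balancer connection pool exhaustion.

Upstream contributors include the web server overload, the CDN node crash, the CDN node restart, the internal database timeout, the search storage node overload, the DNS resolver crash, the regional database overload, but only the edge storage node latency spike, the scheduler latency spike, the web server timeout feed directly into the load balancer connection pool exhaustion.

the edge storage node latency spike, the scheduler latency spike, the web server timeout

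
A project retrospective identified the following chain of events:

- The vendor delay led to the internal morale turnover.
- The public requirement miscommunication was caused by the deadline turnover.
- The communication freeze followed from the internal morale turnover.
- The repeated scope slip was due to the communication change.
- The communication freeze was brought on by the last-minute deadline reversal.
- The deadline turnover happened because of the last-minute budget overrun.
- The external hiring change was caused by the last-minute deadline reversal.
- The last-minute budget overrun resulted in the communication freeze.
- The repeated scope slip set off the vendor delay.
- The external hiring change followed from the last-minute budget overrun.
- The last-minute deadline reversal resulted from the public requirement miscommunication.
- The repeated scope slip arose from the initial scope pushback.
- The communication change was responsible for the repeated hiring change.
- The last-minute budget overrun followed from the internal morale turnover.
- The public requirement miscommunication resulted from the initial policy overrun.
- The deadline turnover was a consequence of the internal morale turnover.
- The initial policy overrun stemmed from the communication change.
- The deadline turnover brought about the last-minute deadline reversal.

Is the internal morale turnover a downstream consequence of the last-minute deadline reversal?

No

The last-minute deadline reversal leads to the communication freeze, the external hiring change; the internal morale turnover is not among them.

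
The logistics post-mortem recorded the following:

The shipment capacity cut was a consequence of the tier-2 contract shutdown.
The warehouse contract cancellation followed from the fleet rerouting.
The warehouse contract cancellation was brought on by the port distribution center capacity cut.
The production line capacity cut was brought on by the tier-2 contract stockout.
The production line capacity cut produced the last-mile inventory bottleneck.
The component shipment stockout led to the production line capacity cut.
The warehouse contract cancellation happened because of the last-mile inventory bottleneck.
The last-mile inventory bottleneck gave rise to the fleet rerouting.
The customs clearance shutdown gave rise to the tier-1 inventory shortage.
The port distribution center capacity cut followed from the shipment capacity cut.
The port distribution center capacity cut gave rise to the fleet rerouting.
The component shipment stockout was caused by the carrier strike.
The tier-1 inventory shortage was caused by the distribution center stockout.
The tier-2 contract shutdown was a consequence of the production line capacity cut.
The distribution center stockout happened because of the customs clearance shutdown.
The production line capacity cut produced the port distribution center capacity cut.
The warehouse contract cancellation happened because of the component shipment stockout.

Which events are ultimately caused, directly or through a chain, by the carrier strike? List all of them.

Direct effects: the component shipment stockout.
2 steps out: the production line capacity cut, the warehouse contract cancellation.
3 steps out: the tier-2 contract shutdown, the last-mile inventory bottleneck, the port distribution center capacity cut.
4 steps out: the shipment capacity cut, the fleet rerouting.
Not reachable from it: the customs clearance shutdown, the distribution center stockout, the tier-1 inventory shortage, the tier-2 contract stockout.

the component shipment stockout, the fleet rerouting, the last-mile inventory bottleneck, the port distribution center capacity cut, the production line capacity cut, the shipment capacity cut, the tier-2 contract shutdown, the warehouse contract cancellation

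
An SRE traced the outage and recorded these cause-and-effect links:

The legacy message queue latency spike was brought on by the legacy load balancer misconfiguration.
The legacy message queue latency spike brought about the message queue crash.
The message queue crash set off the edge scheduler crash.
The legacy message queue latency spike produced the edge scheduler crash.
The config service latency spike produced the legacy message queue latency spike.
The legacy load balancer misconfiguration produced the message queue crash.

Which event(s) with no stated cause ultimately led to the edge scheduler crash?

the config service latency spike, the legacy load balancer misconfiguration

Tracing upstream from the edge scheduler crash: the edge scheduler crash ← the legacy message queue latency spike ← the legacy load balancer misconfiguration.
A separate upstream branch: the edge scheduler crash ← the legacy message queue latency spike ← the config service latency spike.
Each of those chain origins has no stated cause.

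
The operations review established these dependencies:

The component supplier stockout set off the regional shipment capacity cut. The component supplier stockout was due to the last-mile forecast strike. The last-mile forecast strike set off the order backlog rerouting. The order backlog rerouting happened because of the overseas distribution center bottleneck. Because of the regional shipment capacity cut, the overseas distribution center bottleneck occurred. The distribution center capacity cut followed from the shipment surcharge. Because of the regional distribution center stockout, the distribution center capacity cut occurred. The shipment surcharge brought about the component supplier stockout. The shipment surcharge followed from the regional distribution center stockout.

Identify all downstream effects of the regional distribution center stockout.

Direct effects: the shipment surcharge, the distribution center capacity cut.
2 steps out: the component supplier stockout.
3 steps out: the regional shipment capacity cut.
4 steps out: the overseas distribution center bottleneck.
5 steps out: the order backlog rerouting.
Not reachable from it: the last-mile forecast strike.

the component supplier stockout, the distribution center capacity cut, the order backlog rerouting, the overseas distribution center bottleneck, the regional shipment capacity cut, the shipment surcharge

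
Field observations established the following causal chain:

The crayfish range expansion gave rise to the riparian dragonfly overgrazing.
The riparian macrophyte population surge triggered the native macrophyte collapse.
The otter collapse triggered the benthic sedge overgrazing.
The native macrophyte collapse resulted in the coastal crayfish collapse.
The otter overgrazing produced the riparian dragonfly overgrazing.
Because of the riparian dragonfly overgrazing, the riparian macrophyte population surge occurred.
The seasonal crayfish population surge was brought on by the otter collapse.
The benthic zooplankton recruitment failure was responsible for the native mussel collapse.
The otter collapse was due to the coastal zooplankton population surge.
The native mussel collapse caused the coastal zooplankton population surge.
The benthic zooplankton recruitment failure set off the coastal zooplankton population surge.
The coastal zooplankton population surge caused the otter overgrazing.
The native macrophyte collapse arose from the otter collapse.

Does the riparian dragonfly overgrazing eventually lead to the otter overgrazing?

No

The riparian dragonfly overgrazing leads to the riparian macrophyte population surge, the native macrophyte collapse, the coastal crayfish collapse; the otter overgrazing is not among them.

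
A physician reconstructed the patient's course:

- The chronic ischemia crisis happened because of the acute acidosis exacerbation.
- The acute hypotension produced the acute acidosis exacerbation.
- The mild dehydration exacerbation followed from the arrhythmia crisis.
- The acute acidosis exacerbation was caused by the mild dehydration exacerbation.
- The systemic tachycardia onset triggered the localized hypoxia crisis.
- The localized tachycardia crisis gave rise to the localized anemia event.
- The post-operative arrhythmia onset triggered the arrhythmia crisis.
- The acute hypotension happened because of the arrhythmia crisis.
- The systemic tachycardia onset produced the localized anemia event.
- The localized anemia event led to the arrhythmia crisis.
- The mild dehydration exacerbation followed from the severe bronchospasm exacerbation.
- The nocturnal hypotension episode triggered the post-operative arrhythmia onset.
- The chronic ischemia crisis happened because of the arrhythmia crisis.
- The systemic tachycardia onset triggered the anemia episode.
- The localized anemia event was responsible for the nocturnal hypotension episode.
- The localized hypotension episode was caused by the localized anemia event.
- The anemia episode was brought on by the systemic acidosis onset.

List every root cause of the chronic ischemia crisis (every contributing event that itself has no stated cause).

Tracing upstream from the chronic ischemia crisis: the chronic ischemia crisis ← the arrhythmia crisis ← the localized anemia event ← the localized tachycardia crisis.
A separate upstream branch: the chronic ischemia crisis ← the arrhythmia crisis ← the localized anemia event ← the systemic tachycardia onset.
A separate upstream branch: the chronic ischemia crisis ← the acute acidosis exacerbation ← the mild dehydration exacerbation ← the severe bronchospasm exacerbation.
Each of those chain origins has no stated cause.

the localized tachycardia crisis, the severe bronchospasm exacerbation, the systemic tachycardia onset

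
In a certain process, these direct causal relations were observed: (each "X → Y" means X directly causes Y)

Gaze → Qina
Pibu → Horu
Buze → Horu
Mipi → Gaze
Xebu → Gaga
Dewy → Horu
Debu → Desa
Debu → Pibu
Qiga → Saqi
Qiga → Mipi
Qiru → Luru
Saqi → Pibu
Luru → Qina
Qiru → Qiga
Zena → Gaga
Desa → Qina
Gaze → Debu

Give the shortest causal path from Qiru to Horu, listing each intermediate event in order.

Qiru → Qiga → Saqi → Pibu → Horu

Qiru → Qiga
Qiga → Saqi
Saqi → Pibu
Pibu → Horu
Length: 4 steps.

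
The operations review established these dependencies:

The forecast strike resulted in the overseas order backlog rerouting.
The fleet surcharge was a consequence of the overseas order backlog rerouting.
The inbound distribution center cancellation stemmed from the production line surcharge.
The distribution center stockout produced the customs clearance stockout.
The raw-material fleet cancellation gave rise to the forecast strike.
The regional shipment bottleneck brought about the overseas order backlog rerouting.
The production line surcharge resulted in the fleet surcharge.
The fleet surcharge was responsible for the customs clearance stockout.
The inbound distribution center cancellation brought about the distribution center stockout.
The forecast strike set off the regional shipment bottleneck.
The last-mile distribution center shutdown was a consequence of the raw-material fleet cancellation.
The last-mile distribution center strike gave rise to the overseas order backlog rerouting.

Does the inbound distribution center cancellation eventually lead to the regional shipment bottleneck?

The inbound distribution center cancellation leads to the distribution center stockout, the customs clearance stockout; the regional shipment bottleneck is not among them.

No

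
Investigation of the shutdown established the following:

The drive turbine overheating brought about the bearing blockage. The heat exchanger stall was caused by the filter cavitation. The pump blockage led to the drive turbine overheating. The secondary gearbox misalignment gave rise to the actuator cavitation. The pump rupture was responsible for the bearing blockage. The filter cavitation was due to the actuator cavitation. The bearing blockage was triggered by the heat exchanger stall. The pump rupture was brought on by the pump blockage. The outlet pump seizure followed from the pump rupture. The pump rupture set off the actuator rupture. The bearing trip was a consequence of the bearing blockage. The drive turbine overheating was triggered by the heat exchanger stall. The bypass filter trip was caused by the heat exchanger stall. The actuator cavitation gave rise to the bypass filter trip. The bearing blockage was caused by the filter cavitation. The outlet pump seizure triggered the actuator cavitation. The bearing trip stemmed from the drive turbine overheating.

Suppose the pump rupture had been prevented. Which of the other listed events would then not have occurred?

the actuator rupture, the outlet pump seizure

Downstream of the pump rupture: the outlet pump seizure, the actuator rupture, the actuator cavitation, the filter cavitation, the heat exchanger stall, the drive turbine overheating, the bearing blockage, the bearing trip, the bypass filter trip.
Of those, still caused via another path: the actuator cavitation, the filter cavitation, the heat exchanger stall, the drive turbine overheating, the bearing blockage, the bearing trip, the bypass filter trip.
The remainder have no surviving cause.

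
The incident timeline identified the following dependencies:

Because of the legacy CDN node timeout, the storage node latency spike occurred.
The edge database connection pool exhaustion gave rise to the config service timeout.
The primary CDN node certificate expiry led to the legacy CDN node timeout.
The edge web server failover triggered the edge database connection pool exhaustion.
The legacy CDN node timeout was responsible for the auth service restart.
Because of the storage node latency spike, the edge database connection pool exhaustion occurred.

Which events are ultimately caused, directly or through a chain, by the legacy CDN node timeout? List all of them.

the auth service restart, the config service timeout, the edge database connection pool exhaustion, the storage node latency spike

Direct effects: the auth service restart, the storage node latency spike.
2 steps out: the edge database connection pool exhaustion.
3 steps out: the config service timeout.
Not reachable from it: the primary CDN node certificate expiry, the edge web server failover.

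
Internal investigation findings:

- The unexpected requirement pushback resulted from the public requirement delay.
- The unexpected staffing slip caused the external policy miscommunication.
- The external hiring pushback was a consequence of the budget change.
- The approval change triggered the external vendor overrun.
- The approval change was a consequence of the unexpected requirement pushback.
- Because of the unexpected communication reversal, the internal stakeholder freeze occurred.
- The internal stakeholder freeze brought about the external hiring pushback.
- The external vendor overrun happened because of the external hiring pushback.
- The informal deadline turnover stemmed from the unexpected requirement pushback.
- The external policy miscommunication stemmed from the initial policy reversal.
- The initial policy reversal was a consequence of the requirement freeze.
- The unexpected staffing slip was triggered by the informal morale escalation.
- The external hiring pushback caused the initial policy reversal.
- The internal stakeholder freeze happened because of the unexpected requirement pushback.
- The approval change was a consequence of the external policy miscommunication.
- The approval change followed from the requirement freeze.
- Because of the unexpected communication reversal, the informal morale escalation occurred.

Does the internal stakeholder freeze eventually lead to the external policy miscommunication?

Yes

There is a causal chain: the internal stakeholder freeze → the external hiring pushback → the initial policy reversal → the external policy miscommunication.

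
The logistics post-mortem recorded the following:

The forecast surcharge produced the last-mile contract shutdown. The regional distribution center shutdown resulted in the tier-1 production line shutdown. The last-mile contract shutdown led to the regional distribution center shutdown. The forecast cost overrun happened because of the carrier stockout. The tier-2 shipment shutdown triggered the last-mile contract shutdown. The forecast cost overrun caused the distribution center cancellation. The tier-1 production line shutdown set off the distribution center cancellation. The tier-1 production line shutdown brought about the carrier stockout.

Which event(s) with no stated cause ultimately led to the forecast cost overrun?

Tracing upstream from the forecast cost overrun: the forecast cost overrun ← the carrier stockout ← the tier-1 production line shutdown ← the regional distribution center shutdown ← the last-mile contract shutdown ← the tier-2 shipment shutdown.
A separate upstream branch: the forecast cost overrun ← the carrier stockout ← the tier-1 production line shutdown ← the regional distribution center shutdown ← the last-mile contract shutdown ← the forecast surcharge.
Each of those chain origins has no stated cause.

the forecast surcharge, the tier-2 shipment shutdown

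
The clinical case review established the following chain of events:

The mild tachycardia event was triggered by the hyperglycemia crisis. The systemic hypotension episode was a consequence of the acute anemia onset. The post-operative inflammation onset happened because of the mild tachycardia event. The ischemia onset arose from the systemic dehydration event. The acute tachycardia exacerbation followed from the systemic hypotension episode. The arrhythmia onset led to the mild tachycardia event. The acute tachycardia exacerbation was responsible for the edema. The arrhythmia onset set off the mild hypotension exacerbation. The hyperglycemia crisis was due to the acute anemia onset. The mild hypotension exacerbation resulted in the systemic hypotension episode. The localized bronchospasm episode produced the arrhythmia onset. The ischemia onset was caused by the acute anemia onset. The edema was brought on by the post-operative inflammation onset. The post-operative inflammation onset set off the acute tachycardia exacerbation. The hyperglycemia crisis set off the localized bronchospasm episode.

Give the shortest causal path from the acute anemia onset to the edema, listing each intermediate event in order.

the acute anemia onset → the systemic hypotension episode → the acute tachycardia exacerbation → the edema

the acute anemia onset → the systemic hypotension episode
the systemic hypotension episode → the acute tachycardia exacerbation
the acute tachycardia exacerbation → the edema
Length: 3 steps.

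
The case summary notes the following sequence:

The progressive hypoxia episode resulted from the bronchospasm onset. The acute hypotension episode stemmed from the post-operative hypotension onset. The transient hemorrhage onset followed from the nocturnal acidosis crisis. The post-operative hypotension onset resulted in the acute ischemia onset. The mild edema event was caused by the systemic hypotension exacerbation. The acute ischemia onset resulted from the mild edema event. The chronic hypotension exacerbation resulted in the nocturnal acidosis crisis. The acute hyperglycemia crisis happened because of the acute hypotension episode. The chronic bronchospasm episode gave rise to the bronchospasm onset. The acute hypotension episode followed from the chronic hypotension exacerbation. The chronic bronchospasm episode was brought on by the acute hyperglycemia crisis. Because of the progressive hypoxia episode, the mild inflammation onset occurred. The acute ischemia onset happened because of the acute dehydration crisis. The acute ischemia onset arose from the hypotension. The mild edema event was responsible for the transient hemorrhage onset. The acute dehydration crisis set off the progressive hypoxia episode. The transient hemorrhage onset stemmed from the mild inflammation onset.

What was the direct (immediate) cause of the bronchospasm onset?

Upstream contributors include the chronic hypotension exacerbation, the post-operative hypotension onset, the acute hypotension episode, the acute hyperglycemia crisis, but only the chronic bronchospasm episode feeds directly into the bronchospasm onset.

the chronic bronchospasm episode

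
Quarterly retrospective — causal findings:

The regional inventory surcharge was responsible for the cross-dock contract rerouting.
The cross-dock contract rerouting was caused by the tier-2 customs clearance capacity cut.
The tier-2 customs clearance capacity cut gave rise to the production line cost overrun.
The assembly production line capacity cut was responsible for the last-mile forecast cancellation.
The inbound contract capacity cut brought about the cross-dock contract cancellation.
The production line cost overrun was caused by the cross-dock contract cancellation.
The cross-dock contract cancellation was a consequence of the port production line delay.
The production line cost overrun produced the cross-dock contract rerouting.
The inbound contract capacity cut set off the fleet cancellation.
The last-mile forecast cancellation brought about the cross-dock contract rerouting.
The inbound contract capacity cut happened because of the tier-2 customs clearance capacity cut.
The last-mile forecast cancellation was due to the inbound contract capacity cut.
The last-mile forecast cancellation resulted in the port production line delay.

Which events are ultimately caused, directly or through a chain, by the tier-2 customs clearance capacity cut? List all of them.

Direct effects: the inbound contract capacity cut, the production line cost overrun, the cross-dock contract rerouting.
2 steps out: the fleet cancellation, the last-mile forecast cancellation, the cross-dock contract cancellation.
3 steps out: the port production line delay.
Not reachable from it: the assembly production line capacity cut, the regional inventory surcharge.

the cross-dock contract cancellation, the cross-dock contract rerouting, the fleet cancellation, the inbound contract capacity cut, the last-mile forecast cancellation, the port production line delay, the production line cost overrun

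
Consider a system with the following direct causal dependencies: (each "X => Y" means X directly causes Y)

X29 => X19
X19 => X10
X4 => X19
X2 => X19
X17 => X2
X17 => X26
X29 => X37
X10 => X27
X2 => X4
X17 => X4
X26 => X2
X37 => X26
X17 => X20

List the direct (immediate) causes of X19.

X2, X29, X4

Upstream contributors include X37, X17, X26, but only X2, X29, X4 feed directly into X19.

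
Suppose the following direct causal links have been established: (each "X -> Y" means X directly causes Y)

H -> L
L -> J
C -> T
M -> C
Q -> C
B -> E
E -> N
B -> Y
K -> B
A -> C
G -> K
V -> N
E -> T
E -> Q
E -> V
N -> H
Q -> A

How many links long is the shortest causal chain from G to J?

Shortest chain: G → K → B → E → N → H → L → J.

7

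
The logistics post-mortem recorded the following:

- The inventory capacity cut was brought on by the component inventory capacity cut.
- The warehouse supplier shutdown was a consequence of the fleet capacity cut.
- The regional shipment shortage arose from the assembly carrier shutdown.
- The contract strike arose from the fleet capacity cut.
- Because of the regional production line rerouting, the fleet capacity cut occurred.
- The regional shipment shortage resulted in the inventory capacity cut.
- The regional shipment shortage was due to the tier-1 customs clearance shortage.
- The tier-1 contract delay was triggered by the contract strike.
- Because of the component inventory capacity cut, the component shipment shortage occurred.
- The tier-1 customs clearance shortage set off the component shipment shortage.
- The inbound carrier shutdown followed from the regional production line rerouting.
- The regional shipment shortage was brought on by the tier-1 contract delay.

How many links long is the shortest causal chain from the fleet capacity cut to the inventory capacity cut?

4

Shortest chain: the fleet capacity cut → the contract strike → the tier-1 contract delay → the regional shipment shortage → the inventory capacity cut.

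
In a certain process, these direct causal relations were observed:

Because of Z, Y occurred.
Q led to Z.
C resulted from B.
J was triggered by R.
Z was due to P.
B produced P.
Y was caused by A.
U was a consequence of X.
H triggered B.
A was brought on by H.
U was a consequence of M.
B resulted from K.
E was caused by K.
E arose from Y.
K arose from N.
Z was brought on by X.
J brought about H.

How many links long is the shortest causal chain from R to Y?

4

Shortest chain: R → J → H → A → Y.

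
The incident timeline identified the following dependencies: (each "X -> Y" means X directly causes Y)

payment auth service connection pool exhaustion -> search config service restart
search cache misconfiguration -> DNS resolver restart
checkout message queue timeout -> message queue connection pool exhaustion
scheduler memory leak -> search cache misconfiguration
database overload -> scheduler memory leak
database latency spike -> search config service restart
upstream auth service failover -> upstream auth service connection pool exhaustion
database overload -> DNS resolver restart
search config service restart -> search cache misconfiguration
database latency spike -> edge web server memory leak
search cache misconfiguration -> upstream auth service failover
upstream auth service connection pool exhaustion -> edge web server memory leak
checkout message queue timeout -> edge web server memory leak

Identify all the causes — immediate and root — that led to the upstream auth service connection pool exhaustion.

Immediate cause of the upstream auth service connection pool exhaustion: the upstream auth service failover.
Further upstream: the database overload, the database latency spike, the scheduler memory leak, the payment auth service connection pool exhaustion, the search config service restart, the search cache misconfiguration.

the database latency spike, the database overload, the payment auth service connection pool exhaustion, the scheduler memory leak, the search cache misconfiguration, the search config service restart, the upstream auth service failover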